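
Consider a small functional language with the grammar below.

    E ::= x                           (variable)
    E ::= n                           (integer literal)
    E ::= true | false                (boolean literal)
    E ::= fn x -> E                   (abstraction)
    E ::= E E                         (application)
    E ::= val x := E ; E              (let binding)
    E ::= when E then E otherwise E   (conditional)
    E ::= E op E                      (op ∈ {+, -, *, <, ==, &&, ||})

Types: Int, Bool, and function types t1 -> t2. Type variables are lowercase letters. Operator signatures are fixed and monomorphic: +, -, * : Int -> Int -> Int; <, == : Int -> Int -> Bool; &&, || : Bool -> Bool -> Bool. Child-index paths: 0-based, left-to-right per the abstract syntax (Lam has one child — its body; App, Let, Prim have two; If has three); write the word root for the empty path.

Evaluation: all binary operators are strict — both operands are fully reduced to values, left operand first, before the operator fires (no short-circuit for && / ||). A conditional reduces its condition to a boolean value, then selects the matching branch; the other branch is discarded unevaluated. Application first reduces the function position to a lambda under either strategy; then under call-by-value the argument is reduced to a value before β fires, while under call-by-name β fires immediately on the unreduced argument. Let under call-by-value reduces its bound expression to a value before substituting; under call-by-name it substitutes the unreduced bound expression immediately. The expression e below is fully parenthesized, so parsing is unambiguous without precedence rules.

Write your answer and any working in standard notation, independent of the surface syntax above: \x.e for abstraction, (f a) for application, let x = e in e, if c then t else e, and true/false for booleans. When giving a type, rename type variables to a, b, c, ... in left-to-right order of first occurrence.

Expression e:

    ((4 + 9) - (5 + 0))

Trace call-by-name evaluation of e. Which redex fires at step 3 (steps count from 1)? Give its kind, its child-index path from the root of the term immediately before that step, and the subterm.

Answer: delta at root : (13 - 5)

Working:
step 0: ((4 + 9) - (5 + 0))
step 1: [delta@0] (13 - (5 + 0))
step 2: [delta@1] (13 - 5)
step 3: [delta@root] 8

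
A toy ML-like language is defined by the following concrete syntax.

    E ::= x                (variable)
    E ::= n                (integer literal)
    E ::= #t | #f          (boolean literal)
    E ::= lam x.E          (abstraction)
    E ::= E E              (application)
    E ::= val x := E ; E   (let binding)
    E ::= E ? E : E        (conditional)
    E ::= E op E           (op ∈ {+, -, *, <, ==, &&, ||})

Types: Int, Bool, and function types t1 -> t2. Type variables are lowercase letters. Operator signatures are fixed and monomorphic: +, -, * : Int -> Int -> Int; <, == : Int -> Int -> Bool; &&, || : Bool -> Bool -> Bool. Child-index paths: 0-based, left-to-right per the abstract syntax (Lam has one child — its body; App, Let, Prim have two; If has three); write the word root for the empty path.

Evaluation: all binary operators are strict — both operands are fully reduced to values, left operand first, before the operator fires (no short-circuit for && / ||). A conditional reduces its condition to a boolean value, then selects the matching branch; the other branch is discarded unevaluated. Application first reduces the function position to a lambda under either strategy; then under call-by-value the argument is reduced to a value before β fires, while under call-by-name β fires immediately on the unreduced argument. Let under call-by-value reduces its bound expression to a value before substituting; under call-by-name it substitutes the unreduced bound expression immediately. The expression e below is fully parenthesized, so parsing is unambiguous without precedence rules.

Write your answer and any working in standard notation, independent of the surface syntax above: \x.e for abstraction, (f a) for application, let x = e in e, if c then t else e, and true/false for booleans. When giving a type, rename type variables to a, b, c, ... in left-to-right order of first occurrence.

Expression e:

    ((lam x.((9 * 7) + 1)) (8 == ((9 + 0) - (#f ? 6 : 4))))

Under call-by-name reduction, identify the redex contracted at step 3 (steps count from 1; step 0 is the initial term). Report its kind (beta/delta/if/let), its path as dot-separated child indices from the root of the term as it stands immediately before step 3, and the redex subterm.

Derivation:
step 0: ((\x.((9 * 7) + 1)) (8 == ((9 + 0) - (if false then 6 else 4))))
step 1: [beta@root] ((9 * 7) + 1)
step 2: [delta@0] (63 + 1)
step 3: [delta@root] 64

Answer: delta at root : (63 + 1)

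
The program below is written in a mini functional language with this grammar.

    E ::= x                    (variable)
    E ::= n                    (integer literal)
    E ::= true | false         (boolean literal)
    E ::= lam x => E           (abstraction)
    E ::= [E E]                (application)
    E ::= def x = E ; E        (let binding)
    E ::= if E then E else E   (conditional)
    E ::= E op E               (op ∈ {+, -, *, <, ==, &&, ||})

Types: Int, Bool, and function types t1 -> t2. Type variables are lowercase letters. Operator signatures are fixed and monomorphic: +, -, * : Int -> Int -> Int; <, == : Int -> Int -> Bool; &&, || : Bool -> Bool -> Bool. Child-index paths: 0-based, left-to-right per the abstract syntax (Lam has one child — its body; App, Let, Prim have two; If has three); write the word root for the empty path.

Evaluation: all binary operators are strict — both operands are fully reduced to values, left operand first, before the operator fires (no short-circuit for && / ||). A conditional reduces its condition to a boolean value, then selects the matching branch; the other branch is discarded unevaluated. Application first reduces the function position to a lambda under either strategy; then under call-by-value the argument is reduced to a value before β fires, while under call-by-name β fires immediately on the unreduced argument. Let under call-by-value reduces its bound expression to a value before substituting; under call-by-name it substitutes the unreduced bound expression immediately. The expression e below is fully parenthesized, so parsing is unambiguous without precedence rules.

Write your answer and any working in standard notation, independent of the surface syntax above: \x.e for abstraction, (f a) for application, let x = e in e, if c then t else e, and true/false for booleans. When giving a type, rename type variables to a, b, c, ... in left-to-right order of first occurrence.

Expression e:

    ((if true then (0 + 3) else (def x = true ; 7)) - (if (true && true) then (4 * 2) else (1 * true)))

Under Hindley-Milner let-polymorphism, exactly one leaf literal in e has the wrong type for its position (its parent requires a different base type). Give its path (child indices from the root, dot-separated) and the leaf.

Answer: 1.2.1 : true

Derivation:
  unify Bool ~ Bool
  unify Int ~ Int
  unify Int ~ Int
let x : Bool
  unify Int ~ Int
  unify Int ~ Int
  unify Bool ~ Bool
  unify Bool ~ Bool
  unify Bool ~ Bool
  unify Int ~ Int
  unify Int ~ Int
  unify Int ~ Int
  unify Bool ~ Int
  FAIL: mismatch Bool ~ Int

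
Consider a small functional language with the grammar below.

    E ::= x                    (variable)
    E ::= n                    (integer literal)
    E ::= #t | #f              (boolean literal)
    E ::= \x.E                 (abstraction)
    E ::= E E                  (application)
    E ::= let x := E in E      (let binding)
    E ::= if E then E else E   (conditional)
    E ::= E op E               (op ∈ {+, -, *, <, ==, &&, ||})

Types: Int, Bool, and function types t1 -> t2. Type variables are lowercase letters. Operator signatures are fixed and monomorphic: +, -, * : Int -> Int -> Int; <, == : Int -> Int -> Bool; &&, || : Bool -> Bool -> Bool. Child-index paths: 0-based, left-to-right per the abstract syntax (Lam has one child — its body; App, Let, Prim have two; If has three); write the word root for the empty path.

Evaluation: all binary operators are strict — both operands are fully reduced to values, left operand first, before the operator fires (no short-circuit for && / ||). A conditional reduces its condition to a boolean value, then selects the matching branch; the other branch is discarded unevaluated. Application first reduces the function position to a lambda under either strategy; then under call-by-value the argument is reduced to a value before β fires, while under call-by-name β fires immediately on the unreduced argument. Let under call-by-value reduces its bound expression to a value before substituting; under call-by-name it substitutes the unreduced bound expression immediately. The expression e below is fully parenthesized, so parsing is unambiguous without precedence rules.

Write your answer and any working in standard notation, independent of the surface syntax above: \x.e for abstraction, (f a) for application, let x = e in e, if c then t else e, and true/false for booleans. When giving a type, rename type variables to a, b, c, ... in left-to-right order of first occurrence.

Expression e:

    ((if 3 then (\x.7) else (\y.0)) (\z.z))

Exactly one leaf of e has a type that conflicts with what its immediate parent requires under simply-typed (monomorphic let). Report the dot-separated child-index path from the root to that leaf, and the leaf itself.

Working:
  unify Int ~ Bool
  FAIL: mismatch Int ~ Bool

Answer: 0.0 : 3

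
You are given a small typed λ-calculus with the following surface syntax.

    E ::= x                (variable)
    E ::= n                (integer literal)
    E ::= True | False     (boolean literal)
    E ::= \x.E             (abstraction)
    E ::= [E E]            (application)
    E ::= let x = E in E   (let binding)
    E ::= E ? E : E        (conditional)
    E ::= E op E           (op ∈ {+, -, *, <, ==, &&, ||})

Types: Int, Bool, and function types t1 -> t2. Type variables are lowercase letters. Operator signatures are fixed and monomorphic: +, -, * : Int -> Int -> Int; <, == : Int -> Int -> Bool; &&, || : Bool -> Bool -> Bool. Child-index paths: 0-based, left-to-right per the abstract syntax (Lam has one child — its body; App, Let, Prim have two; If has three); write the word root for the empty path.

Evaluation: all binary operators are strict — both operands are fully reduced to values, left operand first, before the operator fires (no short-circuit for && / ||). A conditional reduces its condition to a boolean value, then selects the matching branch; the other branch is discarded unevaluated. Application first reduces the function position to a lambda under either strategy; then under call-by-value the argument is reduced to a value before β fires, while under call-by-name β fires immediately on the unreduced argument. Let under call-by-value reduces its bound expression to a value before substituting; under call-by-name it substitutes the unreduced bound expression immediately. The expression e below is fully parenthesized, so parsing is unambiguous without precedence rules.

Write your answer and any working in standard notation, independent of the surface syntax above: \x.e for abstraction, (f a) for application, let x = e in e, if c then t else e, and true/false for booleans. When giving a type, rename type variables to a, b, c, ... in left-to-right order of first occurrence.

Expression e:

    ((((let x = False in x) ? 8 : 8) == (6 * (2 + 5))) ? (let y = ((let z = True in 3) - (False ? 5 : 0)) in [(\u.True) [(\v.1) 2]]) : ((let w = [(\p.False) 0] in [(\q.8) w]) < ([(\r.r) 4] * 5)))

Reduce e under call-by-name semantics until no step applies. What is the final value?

Answer: true

Working:
step 0: (if ((if (let x = false in x) then 8 else 8) == (6 * (2 + 5))) then (let y = ((let z = true in 3) - (if false then 5 else 0)) in ((\u.true) ((\v.1) 2))) else ((let w = ((\p.false) 0) in ((\q.8) w)) < (((\r.r) 4) * 5)))
step 1: [let@0.0.0] (if ((if false then 8 else 8) == (6 * (2 + 5))) then (let y = ((let z = true in 3) - (if false then 5 else 0)) in ((\u.true) ((\v.1) 2))) else ((let w = ((\p.false) 0) in ((\q.8) w)) < (((\r.r) 4) * 5)))
step 2: [if@0.0] (if (8 == (6 * (2 + 5))) then (let y = ((let z = true in 3) - (if false then 5 else 0)) in ((\u.true) ((\v.1) 2))) else ((let w = ((\p.false) 0) in ((\q.8) w)) < (((\r.r) 4) * 5)))
step 3: [delta@0.1.1] (if (8 == (6 * 7)) then (let y = ((let z = true in 3) - (if false then 5 else 0)) in ((\u.true) ((\v.1) 2))) else ((let w = ((\p.false) 0) in ((\q.8) w)) < (((\r.r) 4) * 5)))
step 4: [delta@0.1] (if (8 == 42) then (let y = ((let z = true in 3) - (if false then 5 else 0)) in ((\u.true) ((\v.1) 2))) else ((let w = ((\p.false) 0) in ((\q.8) w)) < (((\r.r) 4) * 5)))
step 5: [delta@0] (if false then (let y = ((let z = true in 3) - (if false then 5 else 0)) in ((\u.true) ((\v.1) 2))) else ((let w = ((\p.false) 0) in ((\q.8) w)) < (((\r.r) 4) * 5)))
step 6: [if@root] ((let w = ((\p.false) 0) in ((\q.8) w)) < (((\r.r) 4) * 5))
step 7: [let@0] (((\q.8) ((\p.false) 0)) < (((\r.r) 4) * 5))
step 8: [beta@0] (8 < (((\r.r) 4) * 5))
step 9: [beta@1.0] (8 < (4 * 5))
step 10: [delta@1] (8 < 20)
step 11: [delta@root] true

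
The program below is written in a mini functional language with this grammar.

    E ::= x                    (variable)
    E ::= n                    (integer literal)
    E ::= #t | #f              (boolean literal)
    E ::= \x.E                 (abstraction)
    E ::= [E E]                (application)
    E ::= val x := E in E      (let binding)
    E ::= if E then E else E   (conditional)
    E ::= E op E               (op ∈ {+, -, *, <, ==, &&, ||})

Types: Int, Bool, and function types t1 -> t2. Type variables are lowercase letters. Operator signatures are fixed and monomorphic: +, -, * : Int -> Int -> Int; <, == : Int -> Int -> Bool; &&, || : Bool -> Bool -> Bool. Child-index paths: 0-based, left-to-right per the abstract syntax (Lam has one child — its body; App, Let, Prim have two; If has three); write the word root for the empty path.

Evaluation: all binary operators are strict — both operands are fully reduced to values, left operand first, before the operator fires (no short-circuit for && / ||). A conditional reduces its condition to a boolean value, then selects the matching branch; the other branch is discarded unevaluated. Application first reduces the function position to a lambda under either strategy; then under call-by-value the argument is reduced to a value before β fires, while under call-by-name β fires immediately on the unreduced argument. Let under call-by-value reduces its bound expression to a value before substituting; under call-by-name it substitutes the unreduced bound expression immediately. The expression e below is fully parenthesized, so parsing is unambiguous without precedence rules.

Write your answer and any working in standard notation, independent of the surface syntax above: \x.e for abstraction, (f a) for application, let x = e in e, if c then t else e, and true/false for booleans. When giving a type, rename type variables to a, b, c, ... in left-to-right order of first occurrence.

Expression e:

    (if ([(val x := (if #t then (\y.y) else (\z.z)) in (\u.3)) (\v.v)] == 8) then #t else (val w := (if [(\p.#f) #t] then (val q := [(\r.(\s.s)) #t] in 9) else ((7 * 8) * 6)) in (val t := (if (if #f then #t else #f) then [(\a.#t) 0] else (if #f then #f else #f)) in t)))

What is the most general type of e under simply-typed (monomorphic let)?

Working:
  unify Bool ~ Bool
y : a
\y._ : a -> a
z : b
\z._ : b -> b
  unify a -> a ~ b -> b
  unify a ~ b
  unify b ~ b
let x : b -> b
\u._ : c -> Int
v : d
\v._ : d -> d
  unify c -> Int ~ (d -> d) -> e
  unify c ~ d -> d
  unify Int ~ e
_ _ : Int
  unify Int ~ Int
  unify Int ~ Int
  unify Bool ~ Bool
\p._ : f -> Bool
  unify f -> Bool ~ Bool -> g
  unify f ~ Bool
  unify Bool ~ g
_ _ : Bool
  unify Bool ~ Bool
s : i
\s._ : i -> i
\r._ : h -> i -> i
  unify h -> i -> i ~ Bool -> j
  unify h ~ Bool
  unify i -> i ~ j
_ _ : i -> i
let q : i -> i
  unify Int ~ Int
  unify Int ~ Int
  unify Int ~ Int
  unify Int ~ Int
  unify Int ~ Int
let w : Int
  unify Bool ~ Bool
  unify Bool ~ Bool
  unify Bool ~ Bool
\a._ : k -> Bool
  unify k -> Bool ~ Int -> l
  unify k ~ Int
  unify Bool ~ l
_ _ : Bool
  unify Bool ~ Bool
  unify Bool ~ Bool
  unify Bool ~ Bool
let t : Bool
t : Bool
  unify Bool ~ Bool

Answer: Bool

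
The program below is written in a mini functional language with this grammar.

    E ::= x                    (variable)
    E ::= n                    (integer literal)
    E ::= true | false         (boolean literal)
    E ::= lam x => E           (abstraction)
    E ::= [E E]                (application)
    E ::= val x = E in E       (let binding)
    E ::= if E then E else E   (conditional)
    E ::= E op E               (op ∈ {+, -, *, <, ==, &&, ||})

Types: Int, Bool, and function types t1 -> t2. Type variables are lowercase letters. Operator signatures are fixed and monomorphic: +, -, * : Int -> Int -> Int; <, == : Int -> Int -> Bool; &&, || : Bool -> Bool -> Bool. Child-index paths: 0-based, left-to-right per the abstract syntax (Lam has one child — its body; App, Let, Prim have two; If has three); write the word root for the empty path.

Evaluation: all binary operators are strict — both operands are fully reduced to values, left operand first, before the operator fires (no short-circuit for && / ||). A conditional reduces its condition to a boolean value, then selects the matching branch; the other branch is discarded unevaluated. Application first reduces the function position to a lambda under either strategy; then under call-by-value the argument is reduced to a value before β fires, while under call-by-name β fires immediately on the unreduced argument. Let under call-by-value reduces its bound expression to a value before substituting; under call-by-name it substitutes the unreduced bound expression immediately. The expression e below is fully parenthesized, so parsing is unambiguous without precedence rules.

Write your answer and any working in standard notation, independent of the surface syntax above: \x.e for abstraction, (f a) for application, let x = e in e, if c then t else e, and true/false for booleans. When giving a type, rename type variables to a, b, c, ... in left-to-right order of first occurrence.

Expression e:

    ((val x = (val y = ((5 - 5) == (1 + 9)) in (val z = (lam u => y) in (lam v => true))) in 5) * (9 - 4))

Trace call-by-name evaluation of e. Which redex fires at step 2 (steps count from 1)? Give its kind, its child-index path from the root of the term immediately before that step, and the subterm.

Answer: delta at 1 : (9 - 4)

Trace:
step 0: ((let x = (let y = ((5 - 5) == (1 + 9)) in (let z = (\u.y) in (\v.true))) in 5) * (9 - 4))
step 1: [let@0] (5 * (9 - 4))
step 2: [delta@1] (5 * 5)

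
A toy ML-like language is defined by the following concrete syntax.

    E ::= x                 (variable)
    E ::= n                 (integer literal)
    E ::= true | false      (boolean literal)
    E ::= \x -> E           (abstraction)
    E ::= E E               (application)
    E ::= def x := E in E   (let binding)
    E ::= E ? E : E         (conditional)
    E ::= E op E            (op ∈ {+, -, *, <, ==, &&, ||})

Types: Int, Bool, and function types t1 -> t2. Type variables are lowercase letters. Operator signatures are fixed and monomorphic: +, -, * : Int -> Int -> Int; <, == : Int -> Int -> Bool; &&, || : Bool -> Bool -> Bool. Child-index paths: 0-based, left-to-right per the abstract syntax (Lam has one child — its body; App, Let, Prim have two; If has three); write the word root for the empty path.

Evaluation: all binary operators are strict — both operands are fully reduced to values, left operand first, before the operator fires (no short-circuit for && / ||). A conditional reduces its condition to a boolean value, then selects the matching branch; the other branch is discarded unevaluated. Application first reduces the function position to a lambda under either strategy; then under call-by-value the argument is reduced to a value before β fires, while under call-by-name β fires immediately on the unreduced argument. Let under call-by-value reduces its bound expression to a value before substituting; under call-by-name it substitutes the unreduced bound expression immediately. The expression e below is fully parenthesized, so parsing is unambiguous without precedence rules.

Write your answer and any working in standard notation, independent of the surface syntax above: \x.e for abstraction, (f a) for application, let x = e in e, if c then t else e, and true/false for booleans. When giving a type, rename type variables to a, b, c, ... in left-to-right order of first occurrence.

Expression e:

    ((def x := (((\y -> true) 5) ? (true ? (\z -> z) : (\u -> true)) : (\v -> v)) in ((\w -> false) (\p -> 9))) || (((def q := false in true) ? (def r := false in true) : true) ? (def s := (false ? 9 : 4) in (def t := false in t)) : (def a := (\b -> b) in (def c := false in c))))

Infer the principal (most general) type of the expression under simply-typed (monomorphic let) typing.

Answer: Bool

Trace:
\y._ : a -> Bool
  unify a -> Bool ~ Int -> b
  unify a ~ Int
  unify Bool ~ b
_ _ : Bool
  unify Bool ~ Bool
  unify Bool ~ Bool
z : c
\z._ : c -> c
\u._ : d -> Bool
  unify c -> c ~ d -> Bool
  unify c ~ d
  unify d ~ Bool
v : e
\v._ : e -> e
  unify Bool -> Bool ~ e -> e
  unify Bool ~ e
  unify Bool ~ Bool
let x : Bool -> Bool
\w._ : f -> Bool
\p._ : g -> Int
  unify f -> Bool ~ (g -> Int) -> h
  unify f ~ g -> Int
  unify Bool ~ h
_ _ : Bool
  unify Bool ~ Bool
let q : Bool
  unify Bool ~ Bool
let r : Bool
  unify Bool ~ Bool
  unify Bool ~ Bool
  unify Bool ~ Bool
  unify Int ~ Int
let s : Int
let t : Bool
t : Bool
b : i
\b._ : i -> i
let a : i -> i
let c : Bool
c : Bool
  unify Bool ~ Bool
  unify Bool ~ Bool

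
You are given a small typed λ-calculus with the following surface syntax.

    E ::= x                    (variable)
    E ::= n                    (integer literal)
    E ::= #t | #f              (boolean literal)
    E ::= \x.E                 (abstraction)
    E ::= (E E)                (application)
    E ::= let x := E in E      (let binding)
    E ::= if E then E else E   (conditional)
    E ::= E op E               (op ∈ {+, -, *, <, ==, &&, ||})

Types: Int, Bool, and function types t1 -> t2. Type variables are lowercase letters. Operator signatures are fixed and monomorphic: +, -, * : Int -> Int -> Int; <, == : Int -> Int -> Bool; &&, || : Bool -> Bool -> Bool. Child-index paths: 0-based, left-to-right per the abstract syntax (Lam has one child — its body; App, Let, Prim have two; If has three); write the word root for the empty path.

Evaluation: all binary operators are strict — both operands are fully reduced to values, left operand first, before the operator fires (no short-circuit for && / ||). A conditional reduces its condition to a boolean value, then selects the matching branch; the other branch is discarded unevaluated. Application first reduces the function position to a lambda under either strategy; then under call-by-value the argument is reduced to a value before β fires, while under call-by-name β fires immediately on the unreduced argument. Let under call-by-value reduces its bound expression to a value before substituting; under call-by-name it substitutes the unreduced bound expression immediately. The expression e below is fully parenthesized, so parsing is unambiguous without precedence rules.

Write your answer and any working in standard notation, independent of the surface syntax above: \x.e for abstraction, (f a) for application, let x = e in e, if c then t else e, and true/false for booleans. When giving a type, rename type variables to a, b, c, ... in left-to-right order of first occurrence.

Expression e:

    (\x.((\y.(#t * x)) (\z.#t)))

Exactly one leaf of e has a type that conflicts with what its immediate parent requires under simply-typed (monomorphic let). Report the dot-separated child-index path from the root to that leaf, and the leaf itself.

Working:
  unify Bool ~ Int
  FAIL: mismatch Bool ~ Int

Answer: 0.0.0.0 : true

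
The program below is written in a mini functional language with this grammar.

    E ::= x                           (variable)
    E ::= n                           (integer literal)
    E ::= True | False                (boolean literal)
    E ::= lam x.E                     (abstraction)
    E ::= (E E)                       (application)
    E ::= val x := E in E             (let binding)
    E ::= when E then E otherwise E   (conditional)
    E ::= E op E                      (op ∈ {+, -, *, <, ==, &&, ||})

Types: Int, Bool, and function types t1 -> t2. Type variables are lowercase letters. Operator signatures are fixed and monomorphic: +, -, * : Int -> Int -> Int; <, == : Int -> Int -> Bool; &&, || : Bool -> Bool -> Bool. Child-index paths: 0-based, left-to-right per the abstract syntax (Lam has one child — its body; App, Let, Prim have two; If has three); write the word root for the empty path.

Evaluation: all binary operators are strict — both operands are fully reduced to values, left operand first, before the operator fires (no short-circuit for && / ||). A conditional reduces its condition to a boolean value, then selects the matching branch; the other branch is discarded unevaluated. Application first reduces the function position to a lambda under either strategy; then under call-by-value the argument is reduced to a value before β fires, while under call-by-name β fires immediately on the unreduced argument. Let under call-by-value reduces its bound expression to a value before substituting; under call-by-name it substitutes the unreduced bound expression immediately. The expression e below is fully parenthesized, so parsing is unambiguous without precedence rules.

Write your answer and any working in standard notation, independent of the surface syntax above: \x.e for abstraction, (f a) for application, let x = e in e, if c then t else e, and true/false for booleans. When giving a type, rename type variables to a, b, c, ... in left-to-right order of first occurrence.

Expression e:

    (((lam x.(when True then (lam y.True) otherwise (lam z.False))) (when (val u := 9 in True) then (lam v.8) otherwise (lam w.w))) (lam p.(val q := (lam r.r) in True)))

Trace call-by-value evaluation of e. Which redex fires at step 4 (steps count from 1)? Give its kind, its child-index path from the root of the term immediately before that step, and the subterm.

Working:
step 0: (((\x.(if true then (\y.true) else (\z.false))) (if (let u = 9 in true) then (\v.8) else (\w.w))) (\p.(let q = (\r.r) in true)))
step 1: [let@0.1.0] (((\x.(if true then (\y.true) else (\z.false))) (if true then (\v.8) else (\w.w))) (\p.(let q = (\r.r) in true)))
step 2: [if@0.1] (((\x.(if true then (\y.true) else (\z.false))) (\v.8)) (\p.(let q = (\r.r) in true)))
step 3: [beta@0] ((if true then (\y.true) else (\z.false)) (\p.(let q = (\r.r) in true)))
step 4: [if@0] ((\y.true) (\p.(let q = (\r.r) in true)))

Answer: if at 0 : (if true then (\y.true) else (\z.false))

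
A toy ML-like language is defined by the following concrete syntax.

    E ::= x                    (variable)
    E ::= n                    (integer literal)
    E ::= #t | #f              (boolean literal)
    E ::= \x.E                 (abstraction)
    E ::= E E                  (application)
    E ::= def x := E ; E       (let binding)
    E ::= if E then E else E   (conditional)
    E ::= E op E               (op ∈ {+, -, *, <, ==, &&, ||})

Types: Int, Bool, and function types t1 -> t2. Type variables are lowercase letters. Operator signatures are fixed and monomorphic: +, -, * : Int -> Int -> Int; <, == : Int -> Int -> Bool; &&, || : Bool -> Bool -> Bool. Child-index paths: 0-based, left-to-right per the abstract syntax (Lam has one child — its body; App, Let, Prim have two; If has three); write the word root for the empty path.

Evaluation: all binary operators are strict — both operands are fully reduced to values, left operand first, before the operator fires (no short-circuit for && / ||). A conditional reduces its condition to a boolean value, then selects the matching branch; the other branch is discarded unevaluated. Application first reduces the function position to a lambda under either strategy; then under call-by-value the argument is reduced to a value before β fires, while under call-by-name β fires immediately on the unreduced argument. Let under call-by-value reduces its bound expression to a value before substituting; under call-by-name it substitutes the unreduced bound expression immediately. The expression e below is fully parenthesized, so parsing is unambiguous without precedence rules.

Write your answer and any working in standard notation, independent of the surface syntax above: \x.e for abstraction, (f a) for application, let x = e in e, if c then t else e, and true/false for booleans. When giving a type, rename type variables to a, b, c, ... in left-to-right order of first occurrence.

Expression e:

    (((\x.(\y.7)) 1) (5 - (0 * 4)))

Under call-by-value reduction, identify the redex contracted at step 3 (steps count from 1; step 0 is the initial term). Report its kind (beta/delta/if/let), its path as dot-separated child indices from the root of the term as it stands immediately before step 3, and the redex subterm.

Answer: delta at 1 : (5 - 0)

Working:
step 0: (((\x.(\y.7)) 1) (5 - (0 * 4)))
step 1: [beta@0] ((\y.7) (5 - (0 * 4)))
step 2: [delta@1.1] ((\y.7) (5 - 0))
step 3: [delta@1] ((\y.7) 5)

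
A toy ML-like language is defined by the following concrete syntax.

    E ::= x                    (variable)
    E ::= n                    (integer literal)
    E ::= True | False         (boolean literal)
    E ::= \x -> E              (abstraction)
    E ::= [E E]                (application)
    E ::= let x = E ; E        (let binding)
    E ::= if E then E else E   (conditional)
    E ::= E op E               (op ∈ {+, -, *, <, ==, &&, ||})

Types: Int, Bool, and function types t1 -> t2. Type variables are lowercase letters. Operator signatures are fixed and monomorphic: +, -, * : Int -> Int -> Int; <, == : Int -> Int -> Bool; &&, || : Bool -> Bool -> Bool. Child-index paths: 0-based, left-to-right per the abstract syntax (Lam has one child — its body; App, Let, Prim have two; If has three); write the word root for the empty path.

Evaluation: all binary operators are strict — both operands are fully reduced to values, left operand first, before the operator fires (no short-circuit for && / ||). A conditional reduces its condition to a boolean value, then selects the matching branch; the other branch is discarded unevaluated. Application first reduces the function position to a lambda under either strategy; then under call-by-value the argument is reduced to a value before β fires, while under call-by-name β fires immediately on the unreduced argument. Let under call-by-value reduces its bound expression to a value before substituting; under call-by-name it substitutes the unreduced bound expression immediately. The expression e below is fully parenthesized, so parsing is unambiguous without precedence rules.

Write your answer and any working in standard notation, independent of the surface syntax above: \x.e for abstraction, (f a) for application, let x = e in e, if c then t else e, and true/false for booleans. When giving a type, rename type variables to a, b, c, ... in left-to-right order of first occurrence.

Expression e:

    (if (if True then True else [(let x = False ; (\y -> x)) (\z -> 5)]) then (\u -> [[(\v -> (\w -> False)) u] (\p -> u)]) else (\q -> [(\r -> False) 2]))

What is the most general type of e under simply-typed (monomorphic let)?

Answer: a -> Bool

Trace:
  unify Bool ~ Bool
let x : Bool
x : Bool
\y._ : a -> Bool
\z._ : b -> Int
  unify a -> Bool ~ (b -> Int) -> c
  unify a ~ b -> Int
  unify Bool ~ c
_ _ : Bool
  unify Bool ~ Bool
  unify Bool ~ Bool
\w._ : f -> Bool
\v._ : e -> f -> Bool
u : d
  unify e -> f -> Bool ~ d -> g
  unify e ~ d
  unify f -> Bool ~ g
_ _ : f -> Bool
u : d
\p._ : h -> d
  unify f -> Bool ~ (h -> d) -> i
  unify f ~ h -> d
  unify Bool ~ i
_ _ : Bool
\u._ : d -> Bool
\r._ : k -> Bool
  unify k -> Bool ~ Int -> l
  unify k ~ Int
  unify Bool ~ l
_ _ : Bool
\q._ : j -> Bool
  unify d -> Bool ~ j -> Bool
  unify d ~ j
  unify Bool ~ Bool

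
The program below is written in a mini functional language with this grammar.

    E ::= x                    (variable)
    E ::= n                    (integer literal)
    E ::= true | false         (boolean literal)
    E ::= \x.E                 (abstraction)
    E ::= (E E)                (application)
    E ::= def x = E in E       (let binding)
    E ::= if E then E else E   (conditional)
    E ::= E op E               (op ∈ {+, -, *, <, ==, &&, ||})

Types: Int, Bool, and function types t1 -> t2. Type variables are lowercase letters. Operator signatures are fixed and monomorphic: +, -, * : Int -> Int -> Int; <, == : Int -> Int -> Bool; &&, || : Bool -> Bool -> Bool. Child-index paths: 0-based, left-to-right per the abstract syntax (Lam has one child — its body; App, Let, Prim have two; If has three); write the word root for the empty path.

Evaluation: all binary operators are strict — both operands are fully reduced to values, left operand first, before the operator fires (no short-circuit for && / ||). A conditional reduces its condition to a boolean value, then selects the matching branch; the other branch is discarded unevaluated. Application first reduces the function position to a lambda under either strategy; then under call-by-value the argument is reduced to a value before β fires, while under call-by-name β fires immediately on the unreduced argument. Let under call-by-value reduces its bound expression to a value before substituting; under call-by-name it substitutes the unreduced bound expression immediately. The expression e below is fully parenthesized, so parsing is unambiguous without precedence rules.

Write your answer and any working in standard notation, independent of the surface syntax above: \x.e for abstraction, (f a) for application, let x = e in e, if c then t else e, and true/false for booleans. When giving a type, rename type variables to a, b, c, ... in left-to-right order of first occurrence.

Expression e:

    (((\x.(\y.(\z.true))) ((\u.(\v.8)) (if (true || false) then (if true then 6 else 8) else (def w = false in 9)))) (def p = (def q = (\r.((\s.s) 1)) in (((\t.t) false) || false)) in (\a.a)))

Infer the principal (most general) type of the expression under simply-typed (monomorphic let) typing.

Trace:
\z._ : c -> Bool
\y._ : b -> c -> Bool
\x._ : a -> b -> c -> Bool
\v._ : e -> Int
\u._ : d -> e -> Int
  unify Bool ~ Bool
  unify Bool ~ Bool
  unify Bool ~ Bool
  unify Bool ~ Bool
  unify Int ~ Int
let w : Bool
  unify Int ~ Int
  unify d -> e -> Int ~ Int -> f
  unify d ~ Int
  unify e -> Int ~ f
_ _ : e -> Int
  unify a -> b -> c -> Bool ~ (e -> Int) -> g
  unify a ~ e -> Int
  unify b -> c -> Bool ~ g
_ _ : b -> c -> Bool
s : i
\s._ : i -> i
  unify i -> i ~ Int -> j
  unify i ~ Int
  unify Int ~ j
_ _ : Int
\r._ : h -> Int
let q : h -> Int
t : k
\t._ : k -> k
  unify k -> k ~ Bool -> l
  unify k ~ Bool
  unify Bool ~ l
_ _ : Bool
  unify Bool ~ Bool
  unify Bool ~ Bool
let p : Bool
a : m
\a._ : m -> m
  unify b -> c -> Bool ~ (m -> m) -> n
  unify b ~ m -> m
  unify c -> Bool ~ n
_ _ : c -> Bool

Answer: a -> Bool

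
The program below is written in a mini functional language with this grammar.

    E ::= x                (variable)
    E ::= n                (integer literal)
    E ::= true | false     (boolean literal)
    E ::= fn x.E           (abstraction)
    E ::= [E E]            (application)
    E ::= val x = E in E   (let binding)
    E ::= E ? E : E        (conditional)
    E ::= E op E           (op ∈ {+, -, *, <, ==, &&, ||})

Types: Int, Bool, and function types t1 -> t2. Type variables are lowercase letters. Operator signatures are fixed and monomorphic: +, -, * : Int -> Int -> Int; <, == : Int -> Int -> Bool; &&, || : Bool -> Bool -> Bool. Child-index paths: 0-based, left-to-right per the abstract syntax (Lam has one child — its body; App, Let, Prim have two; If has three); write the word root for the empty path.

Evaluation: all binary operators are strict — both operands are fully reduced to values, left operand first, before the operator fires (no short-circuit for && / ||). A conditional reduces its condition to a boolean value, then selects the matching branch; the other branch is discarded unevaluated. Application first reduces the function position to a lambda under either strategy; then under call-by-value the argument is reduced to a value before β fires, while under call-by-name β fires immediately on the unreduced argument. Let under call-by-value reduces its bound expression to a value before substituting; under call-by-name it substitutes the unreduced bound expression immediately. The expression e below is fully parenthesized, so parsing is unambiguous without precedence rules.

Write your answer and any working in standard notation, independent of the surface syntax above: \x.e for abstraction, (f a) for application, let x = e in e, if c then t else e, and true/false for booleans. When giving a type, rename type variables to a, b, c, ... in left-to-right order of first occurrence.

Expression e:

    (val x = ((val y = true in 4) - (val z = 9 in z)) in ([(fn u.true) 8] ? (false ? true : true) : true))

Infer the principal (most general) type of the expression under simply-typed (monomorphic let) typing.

Trace:
let y : Bool
  unify Int ~ Int
let z : Int
z : Int
  unify Int ~ Int
let x : Int
\u._ : a -> Bool
  unify a -> Bool ~ Int -> b
  unify a ~ Int
  unify Bool ~ b
_ _ : Bool
  unify Bool ~ Bool
  unify Bool ~ Bool
  unify Bool ~ Bool
  unify Bool ~ Bool

Answer: Bool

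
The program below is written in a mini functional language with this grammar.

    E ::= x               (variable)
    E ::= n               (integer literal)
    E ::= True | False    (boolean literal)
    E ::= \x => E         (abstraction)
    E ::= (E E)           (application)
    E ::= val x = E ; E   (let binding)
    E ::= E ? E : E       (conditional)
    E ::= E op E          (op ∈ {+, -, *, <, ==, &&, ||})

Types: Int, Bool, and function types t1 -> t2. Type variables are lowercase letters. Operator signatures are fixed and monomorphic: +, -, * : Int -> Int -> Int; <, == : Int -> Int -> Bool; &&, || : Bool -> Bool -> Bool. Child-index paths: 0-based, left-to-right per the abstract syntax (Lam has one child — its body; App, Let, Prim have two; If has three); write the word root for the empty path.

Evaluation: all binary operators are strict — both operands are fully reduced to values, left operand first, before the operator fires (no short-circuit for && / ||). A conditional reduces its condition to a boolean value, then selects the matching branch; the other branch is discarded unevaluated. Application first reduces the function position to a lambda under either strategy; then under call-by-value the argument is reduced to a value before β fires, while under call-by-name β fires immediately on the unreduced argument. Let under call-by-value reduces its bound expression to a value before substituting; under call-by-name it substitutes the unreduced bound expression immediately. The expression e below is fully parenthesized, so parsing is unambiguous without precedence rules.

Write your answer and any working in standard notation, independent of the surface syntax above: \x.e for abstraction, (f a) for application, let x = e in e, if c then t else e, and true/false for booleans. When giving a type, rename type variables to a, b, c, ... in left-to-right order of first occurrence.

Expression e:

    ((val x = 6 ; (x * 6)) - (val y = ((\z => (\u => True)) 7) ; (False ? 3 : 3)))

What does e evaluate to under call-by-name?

Derivation:
step 0: ((let x = 6 in (x * 6)) - (let y = ((\z.(\u.true)) 7) in (if false then 3 else 3)))
step 1: [let@0] ((6 * 6) - (let y = ((\z.(\u.true)) 7) in (if false then 3 else 3)))
step 2: [delta@0] (36 - (let y = ((\z.(\u.true)) 7) in (if false then 3 else 3)))
step 3: [let@1] (36 - (if false then 3 else 3))
step 4: [if@1] (36 - 3)
step 5: [delta@root] 33

Answer: 33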